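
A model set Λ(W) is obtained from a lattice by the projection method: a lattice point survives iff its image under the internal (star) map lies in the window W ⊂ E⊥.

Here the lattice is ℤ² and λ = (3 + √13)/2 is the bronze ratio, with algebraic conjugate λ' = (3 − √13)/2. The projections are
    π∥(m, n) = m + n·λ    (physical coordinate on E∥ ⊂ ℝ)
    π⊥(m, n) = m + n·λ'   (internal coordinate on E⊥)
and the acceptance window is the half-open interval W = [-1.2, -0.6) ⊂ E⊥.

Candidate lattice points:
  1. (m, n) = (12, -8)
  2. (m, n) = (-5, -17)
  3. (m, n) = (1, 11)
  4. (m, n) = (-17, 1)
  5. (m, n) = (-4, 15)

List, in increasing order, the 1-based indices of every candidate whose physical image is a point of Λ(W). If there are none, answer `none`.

λ' = (3−√13)/2 ≈ -0.3028.
candidate 1: (m,n)=(12,-8) → π∥ = 12-8·λ ≈ -14.4222, π⊥ = 12-8·λ' ≈ 14.4222 ∉ [-1.2, -0.6) ⇒ out
candidate 2: (m,n)=(-5,-17) → π∥ = -5-17·λ ≈ -61.1472, π⊥ = -5-17·λ' ≈ 0.1472 ∉ [-1.2, -0.6) ⇒ out
candidate 3: (m,n)=(1,11) → π∥ = 1+11·λ ≈ 37.3305, π⊥ = 1+11·λ' ≈ -2.3305 ∉ [-1.2, -0.6) ⇒ out
candidate 4: (m,n)=(-17,1) → π∥ = -17+1·λ ≈ -13.6972, π⊥ = -17+1·λ' ≈ -17.3028 ∉ [-1.2, -0.6) ⇒ out
candidate 5: (m,n)=(-4,15) → π∥ = -4+15·λ ≈ 45.5416, π⊥ = -4+15·λ' ≈ -8.5416 ∉ [-1.2, -0.6) ⇒ out

none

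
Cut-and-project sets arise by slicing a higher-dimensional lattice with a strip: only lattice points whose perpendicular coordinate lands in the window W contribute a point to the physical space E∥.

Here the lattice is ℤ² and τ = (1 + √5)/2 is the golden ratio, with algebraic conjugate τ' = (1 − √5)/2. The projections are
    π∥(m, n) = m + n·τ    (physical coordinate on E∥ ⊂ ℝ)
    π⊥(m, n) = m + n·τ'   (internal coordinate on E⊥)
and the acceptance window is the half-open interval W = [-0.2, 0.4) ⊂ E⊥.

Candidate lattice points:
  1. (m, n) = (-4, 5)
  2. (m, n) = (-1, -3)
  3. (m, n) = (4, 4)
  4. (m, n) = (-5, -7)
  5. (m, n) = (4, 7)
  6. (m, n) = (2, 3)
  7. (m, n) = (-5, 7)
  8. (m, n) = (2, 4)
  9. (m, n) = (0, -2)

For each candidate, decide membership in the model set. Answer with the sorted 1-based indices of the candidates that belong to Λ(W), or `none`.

6

τ' = (1−√5)/2 ≈ -0.6180.
#1 (-4,5): internal coord -4 + (5)·τ' = -7.0902; -7.0902 ∉ [-0.2, 0.4) → out
#2 (-1,-3): internal coord -1 + (-3)·τ' = +0.8541; +0.8541 ∉ [-0.2, 0.4) → out
#3 (4,4): internal coord 4 + (4)·τ' = +1.5279; +1.5279 ∉ [-0.2, 0.4) → out
#4 (-5,-7): internal coord -5 + (-7)·τ' = -0.6738; -0.6738 ∉ [-0.2, 0.4) → out
#5 (4,7): internal coord 4 + (7)·τ' = -0.3262; -0.3262 ∉ [-0.2, 0.4) → out
#6 (2,3): internal coord 2 + (3)·τ' = +0.1459; +0.1459 ∈ [-0.2, 0.4) → IN Λ
#7 (-5,7): internal coord -5 + (7)·τ' = -9.3262; -9.3262 ∉ [-0.2, 0.4) → out
#8 (2,4): internal coord 2 + (4)·τ' = -0.4721; -0.4721 ∉ [-0.2, 0.4) → out
#9 (0,-2): internal coord 0 + (-2)·τ' = +1.2361; +1.2361 ∉ [-0.2, 0.4) → out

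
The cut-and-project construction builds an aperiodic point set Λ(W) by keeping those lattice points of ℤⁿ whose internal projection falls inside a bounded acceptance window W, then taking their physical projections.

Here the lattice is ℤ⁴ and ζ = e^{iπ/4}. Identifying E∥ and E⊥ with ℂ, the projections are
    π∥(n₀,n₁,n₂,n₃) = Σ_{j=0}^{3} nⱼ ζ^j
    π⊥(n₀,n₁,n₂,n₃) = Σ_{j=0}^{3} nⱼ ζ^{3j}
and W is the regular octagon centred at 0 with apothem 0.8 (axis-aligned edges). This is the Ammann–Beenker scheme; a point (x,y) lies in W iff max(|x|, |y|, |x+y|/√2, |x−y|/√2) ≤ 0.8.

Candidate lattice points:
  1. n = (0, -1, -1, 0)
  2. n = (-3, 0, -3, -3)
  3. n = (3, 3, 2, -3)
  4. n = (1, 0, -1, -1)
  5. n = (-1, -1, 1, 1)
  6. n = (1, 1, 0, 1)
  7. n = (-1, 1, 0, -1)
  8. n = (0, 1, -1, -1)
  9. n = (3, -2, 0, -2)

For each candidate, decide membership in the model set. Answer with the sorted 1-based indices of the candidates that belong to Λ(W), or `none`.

With ζ = e^{iπ/4} the internal vectors are ζ^0,ζ^3,ζ^6,ζ^9.
candidate 1: n = (0, -1, -1, 0) → π⊥ ≈ (+0.707107, +0.292893); max(|x|,|y|,|x±y|/√2) = 0.707107 ≤ 0.8 ⇒ ∈ W
candidate 2: n = (-3, 0, -3, -3) → π⊥ ≈ (-5.121320, +0.878680); max(|x|,|y|,|x±y|/√2) = 5.121320 > 0.8 ⇒ ∉ W
candidate 3: n = (3, 3, 2, -3) → π⊥ ≈ (-1.242641, -2.000000); max(|x|,|y|,|x±y|/√2) = 2.292893 > 0.8 ⇒ ∉ W
candidate 4: n = (1, 0, -1, -1) → π⊥ ≈ (+0.292893, +0.292893); max(|x|,|y|,|x±y|/√2) = 0.414214 ≤ 0.8 ⇒ ∈ W
candidate 5: n = (-1, -1, 1, 1) → π⊥ ≈ (+0.414214, -1.000000); max(|x|,|y|,|x±y|/√2) = 1.000000 > 0.8 ⇒ ∉ W
candidate 6: n = (1, 1, 0, 1) → π⊥ ≈ (+1.000000, +1.414214); max(|x|,|y|,|x±y|/√2) = 1.707107 > 0.8 ⇒ ∉ W
candidate 7: n = (-1, 1, 0, -1) → π⊥ ≈ (-2.414214, +0.000000); max(|x|,|y|,|x±y|/√2) = 2.414214 > 0.8 ⇒ ∉ W
candidate 8: n = (0, 1, -1, -1) → π⊥ ≈ (-1.414214, +1.000000); max(|x|,|y|,|x±y|/√2) = 1.707107 > 0.8 ⇒ ∉ W
candidate 9: n = (3, -2, 0, -2) → π⊥ ≈ (+3.000000, -2.828427); max(|x|,|y|,|x±y|/√2) = 4.121320 > 0.8 ⇒ ∉ W

1, 4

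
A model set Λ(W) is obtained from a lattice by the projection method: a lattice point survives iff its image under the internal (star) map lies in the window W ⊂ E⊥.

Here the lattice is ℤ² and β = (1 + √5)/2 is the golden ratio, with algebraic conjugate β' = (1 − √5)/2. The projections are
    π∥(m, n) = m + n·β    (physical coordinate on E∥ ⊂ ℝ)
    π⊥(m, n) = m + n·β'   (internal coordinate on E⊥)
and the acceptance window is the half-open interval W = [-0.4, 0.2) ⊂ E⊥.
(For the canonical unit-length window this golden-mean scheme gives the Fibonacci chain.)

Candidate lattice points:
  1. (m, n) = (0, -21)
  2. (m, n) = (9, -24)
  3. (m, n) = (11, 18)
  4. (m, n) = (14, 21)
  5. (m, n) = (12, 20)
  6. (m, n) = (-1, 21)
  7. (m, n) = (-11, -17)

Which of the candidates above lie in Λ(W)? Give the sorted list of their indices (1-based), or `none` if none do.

Numerically β ≈ 1.61803 and β' = −1/β ≈ -0.61803.
[1] lift (0,-21): star map gives 12.97871; window check -0.4 ≤ 12.97871 < 0.2 is false → out
[2] lift (9,-24): star map gives 23.83282; window check -0.4 ≤ 23.83282 < 0.2 is false → out
[3] lift (11,18): star map gives -0.12461; window check -0.4 ≤ -0.12461 < 0.2 is true → IN Λ
[4] lift (14,21): star map gives 1.02129; window check -0.4 ≤ 1.02129 < 0.2 is false → out
[5] lift (12,20): star map gives -0.36068; window check -0.4 ≤ -0.36068 < 0.2 is true → IN Λ
[6] lift (-1,21): star map gives -13.97871; window check -0.4 ≤ -13.97871 < 0.2 is false → out
[7] lift (-11,-17): star map gives -0.49342; window check -0.4 ≤ -0.49342 < 0.2 is false → out

3, 5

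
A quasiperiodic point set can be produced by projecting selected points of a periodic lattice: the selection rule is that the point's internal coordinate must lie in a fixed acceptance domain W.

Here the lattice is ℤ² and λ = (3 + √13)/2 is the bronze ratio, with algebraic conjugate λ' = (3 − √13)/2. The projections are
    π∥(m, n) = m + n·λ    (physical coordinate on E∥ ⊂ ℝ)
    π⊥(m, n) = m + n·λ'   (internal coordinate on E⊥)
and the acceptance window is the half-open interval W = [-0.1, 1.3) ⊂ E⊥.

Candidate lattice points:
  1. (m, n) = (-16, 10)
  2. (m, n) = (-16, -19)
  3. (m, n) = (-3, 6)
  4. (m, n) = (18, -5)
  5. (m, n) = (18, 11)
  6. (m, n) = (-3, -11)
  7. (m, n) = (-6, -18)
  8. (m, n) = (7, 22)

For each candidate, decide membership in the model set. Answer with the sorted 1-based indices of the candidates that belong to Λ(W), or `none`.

6, 8

Compute λ' = (3−√13)/2 = -0.30278, so π⊥(m,n) = m -0.30278·n.
[1] lift (-16,10): star map gives -19.02776; window check -0.1 ≤ -19.02776 < 1.3 is false → out
[2] lift (-16,-19): star map gives -10.24726; window check -0.1 ≤ -10.24726 < 1.3 is false → out
[3] lift (-3,6): star map gives -4.81665; window check -0.1 ≤ -4.81665 < 1.3 is false → out
[4] lift (18,-5): star map gives 19.51388; window check -0.1 ≤ 19.51388 < 1.3 is false → out
[5] lift (18,11): star map gives 14.66947; window check -0.1 ≤ 14.66947 < 1.3 is false → out
[6] lift (-3,-11): star map gives 0.33053; window check -0.1 ≤ 0.33053 < 1.3 is true → IN Λ
[7] lift (-6,-18): star map gives -0.55004; window check -0.1 ≤ -0.55004 < 1.3 is false → out
[8] lift (7,22): star map gives 0.33894; window check -0.1 ≤ 0.33894 < 1.3 is true → IN Λ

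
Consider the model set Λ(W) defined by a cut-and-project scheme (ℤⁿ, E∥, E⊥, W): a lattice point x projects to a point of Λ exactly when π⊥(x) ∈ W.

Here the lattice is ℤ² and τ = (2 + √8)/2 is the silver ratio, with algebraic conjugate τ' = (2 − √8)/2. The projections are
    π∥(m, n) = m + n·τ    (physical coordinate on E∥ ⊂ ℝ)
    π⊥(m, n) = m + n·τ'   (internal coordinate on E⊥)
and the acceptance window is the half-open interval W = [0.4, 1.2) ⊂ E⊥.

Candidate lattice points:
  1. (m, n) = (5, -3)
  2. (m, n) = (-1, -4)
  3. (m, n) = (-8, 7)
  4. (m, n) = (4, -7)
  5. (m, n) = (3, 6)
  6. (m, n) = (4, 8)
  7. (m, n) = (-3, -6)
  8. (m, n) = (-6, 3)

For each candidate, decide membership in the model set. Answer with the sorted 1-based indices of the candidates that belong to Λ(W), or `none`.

2, 5, 6

Compute τ' = (2−√8)/2 = -0.4142, so π⊥(m,n) = m -0.4142·n.
[1] lift (5,-3): star map gives 6.2426; window check 0.4 ≤ 6.2426 < 1.2 is false → out
[2] lift (-1,-4): star map gives 0.6569; window check 0.4 ≤ 0.6569 < 1.2 is true → IN Λ
[3] lift (-8,7): star map gives -10.8995; window check 0.4 ≤ -10.8995 < 1.2 is false → out
[4] lift (4,-7): star map gives 6.8995; window check 0.4 ≤ 6.8995 < 1.2 is false → out
[5] lift (3,6): star map gives 0.5147; window check 0.4 ≤ 0.5147 < 1.2 is true → IN Λ
[6] lift (4,8): star map gives 0.6863; window check 0.4 ≤ 0.6863 < 1.2 is true → IN Λ
[7] lift (-3,-6): star map gives -0.5147; window check 0.4 ≤ -0.5147 < 1.2 is false → out
[8] lift (-6,3): star map gives -7.2426; window check 0.4 ≤ -7.2426 < 1.2 is false → out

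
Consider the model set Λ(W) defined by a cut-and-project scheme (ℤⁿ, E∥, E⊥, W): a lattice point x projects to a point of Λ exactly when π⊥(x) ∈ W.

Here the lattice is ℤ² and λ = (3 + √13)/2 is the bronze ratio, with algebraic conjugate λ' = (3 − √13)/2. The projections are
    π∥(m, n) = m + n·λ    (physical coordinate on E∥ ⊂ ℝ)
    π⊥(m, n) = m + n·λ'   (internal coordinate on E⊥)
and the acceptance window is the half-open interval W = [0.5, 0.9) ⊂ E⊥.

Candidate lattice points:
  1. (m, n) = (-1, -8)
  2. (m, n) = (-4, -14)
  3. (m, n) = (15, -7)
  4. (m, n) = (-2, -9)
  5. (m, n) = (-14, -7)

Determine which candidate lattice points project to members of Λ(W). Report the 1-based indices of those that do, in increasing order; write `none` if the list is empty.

4

Compute λ' = (3−√13)/2 = -0.302776, so π⊥(m,n) = m -0.302776·n.
#1 (-1,-8): internal coord -1 + (-8)·λ' = +1.422205; +1.422205 ∉ [0.5, 0.9) → out
#2 (-4,-14): internal coord -4 + (-14)·λ' = +0.238859; +0.238859 ∉ [0.5, 0.9) → out
#3 (15,-7): internal coord 15 + (-7)·λ' = +17.119429; +17.119429 ∉ [0.5, 0.9) → out
#4 (-2,-9): internal coord -2 + (-9)·λ' = +0.724981; +0.724981 ∈ [0.5, 0.9) → IN Λ
#5 (-14,-7): internal coord -14 + (-7)·λ' = -11.880571; -11.880571 ∉ [0.5, 0.9) → out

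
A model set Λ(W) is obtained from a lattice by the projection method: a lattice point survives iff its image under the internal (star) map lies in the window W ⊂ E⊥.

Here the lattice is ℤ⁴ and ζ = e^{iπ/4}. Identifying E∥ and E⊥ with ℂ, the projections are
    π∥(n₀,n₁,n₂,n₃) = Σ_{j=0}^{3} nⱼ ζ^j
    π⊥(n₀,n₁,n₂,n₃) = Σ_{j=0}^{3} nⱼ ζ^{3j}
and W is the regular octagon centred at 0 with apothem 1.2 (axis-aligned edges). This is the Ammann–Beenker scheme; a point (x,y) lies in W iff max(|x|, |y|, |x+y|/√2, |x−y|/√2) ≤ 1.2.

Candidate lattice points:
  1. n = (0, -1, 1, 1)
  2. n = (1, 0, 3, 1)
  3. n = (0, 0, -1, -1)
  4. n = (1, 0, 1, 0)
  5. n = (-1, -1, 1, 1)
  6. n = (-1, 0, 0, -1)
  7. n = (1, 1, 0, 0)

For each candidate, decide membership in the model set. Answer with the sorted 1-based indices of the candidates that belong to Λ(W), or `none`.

3, 5, 7

With ζ = e^{iπ/4} the internal vectors are ζ^0,ζ^3,ζ^6,ζ^9.
candidate 1: n = (0, -1, 1, 1) → π⊥ ≈ (+1.4142, -1.0000); max(|x|,|y|,|x±y|/√2) = 1.7071 > 1.2 ⇒ ∉ W
candidate 2: n = (1, 0, 3, 1) → π⊥ ≈ (+1.7071, -2.2929); max(|x|,|y|,|x±y|/√2) = 2.8284 > 1.2 ⇒ ∉ W
candidate 3: n = (0, 0, -1, -1) → π⊥ ≈ (-0.7071, +0.2929); max(|x|,|y|,|x±y|/√2) = 0.7071 ≤ 1.2 ⇒ ∈ W
candidate 4: n = (1, 0, 1, 0) → π⊥ ≈ (+1.0000, -1.0000); max(|x|,|y|,|x±y|/√2) = 1.4142 > 1.2 ⇒ ∉ W
candidate 5: n = (-1, -1, 1, 1) → π⊥ ≈ (+0.4142, -1.0000); max(|x|,|y|,|x±y|/√2) = 1.0000 ≤ 1.2 ⇒ ∈ W
candidate 6: n = (-1, 0, 0, -1) → π⊥ ≈ (-1.7071, -0.7071); max(|x|,|y|,|x±y|/√2) = 1.7071 > 1.2 ⇒ ∉ W
candidate 7: n = (1, 1, 0, 0) → π⊥ ≈ (+0.2929, +0.7071); max(|x|,|y|,|x±y|/√2) = 0.7071 ≤ 1.2 ⇒ ∈ W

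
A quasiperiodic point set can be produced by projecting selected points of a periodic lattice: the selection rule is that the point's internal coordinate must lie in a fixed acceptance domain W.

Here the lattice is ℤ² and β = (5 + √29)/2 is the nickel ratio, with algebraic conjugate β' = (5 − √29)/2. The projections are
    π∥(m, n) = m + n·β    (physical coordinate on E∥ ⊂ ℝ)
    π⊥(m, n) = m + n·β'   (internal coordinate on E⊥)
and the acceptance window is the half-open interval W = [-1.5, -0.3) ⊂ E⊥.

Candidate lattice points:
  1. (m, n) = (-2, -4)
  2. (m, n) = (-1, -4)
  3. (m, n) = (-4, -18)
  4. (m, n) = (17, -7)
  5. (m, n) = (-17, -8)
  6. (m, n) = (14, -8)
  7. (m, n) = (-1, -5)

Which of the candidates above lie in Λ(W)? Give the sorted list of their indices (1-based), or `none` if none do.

Numerically β ≈ 5.192582 and β' = −1/β ≈ -0.192582.
[1] lift (-2,-4): star map gives -1.229670; window check -1.5 ≤ -1.229670 < -0.3 is true → IN Λ
[2] lift (-1,-4): star map gives -0.229670; window check -1.5 ≤ -0.229670 < -0.3 is false → out
[3] lift (-4,-18): star map gives -0.533517; window check -1.5 ≤ -0.533517 < -0.3 is true → IN Λ
[4] lift (17,-7): star map gives 18.348077; window check -1.5 ≤ 18.348077 < -0.3 is false → out
[5] lift (-17,-8): star map gives -15.459341; window check -1.5 ≤ -15.459341 < -0.3 is false → out
[6] lift (14,-8): star map gives 15.540659; window check -1.5 ≤ 15.540659 < -0.3 is false → out
[7] lift (-1,-5): star map gives -0.037088; window check -1.5 ≤ -0.037088 < -0.3 is false → out

1, 3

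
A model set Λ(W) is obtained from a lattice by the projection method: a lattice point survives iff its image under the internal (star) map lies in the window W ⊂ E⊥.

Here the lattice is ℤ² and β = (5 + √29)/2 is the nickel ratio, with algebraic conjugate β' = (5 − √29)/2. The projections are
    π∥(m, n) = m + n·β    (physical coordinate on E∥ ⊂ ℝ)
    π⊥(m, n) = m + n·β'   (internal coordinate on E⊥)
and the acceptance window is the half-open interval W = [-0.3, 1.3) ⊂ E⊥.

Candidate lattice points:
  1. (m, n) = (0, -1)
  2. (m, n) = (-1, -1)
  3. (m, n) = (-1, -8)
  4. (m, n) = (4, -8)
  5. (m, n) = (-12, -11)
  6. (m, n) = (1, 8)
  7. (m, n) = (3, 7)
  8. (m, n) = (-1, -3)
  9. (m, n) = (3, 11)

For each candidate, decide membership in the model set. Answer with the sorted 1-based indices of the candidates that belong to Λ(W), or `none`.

Compute β' = (5−√29)/2 = -0.19258, so π⊥(m,n) = m -0.19258·n.
#1 (0,-1): internal coord 0 + (-1)·β' = +0.19258; +0.19258 ∈ [-0.3, 1.3) → IN Λ
#2 (-1,-1): internal coord -1 + (-1)·β' = -0.80742; -0.80742 ∉ [-0.3, 1.3) → out
#3 (-1,-8): internal coord -1 + (-8)·β' = +0.54066; +0.54066 ∈ [-0.3, 1.3) → IN Λ
#4 (4,-8): internal coord 4 + (-8)·β' = +5.54066; +5.54066 ∉ [-0.3, 1.3) → out
#5 (-12,-11): internal coord -12 + (-11)·β' = -9.88159; -9.88159 ∉ [-0.3, 1.3) → out
#6 (1,8): internal coord 1 + (8)·β' = -0.54066; -0.54066 ∉ [-0.3, 1.3) → out
#7 (3,7): internal coord 3 + (7)·β' = +1.65192; +1.65192 ∉ [-0.3, 1.3) → out
#8 (-1,-3): internal coord -1 + (-3)·β' = -0.42225; -0.42225 ∉ [-0.3, 1.3) → out
#9 (3,11): internal coord 3 + (11)·β' = +0.88159; +0.88159 ∈ [-0.3, 1.3) → IN Λ

1, 3, 9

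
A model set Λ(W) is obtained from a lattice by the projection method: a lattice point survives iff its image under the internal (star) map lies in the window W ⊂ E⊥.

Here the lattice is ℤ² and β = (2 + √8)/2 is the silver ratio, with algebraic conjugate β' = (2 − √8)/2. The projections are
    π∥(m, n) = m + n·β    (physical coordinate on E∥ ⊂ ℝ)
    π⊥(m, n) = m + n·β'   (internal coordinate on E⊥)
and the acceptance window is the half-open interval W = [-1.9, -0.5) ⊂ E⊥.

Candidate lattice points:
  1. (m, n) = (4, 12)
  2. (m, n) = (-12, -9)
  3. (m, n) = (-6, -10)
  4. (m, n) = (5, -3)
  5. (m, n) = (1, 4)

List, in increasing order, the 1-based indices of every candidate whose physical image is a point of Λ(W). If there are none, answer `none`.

1, 3, 5

Numerically β ≈ 2.4142 and β' = −1/β ≈ -0.4142.
[1] lift (4,12): star map gives -0.9706; window check -1.9 ≤ -0.9706 < -0.5 is true → IN Λ
[2] lift (-12,-9): star map gives -8.2721; window check -1.9 ≤ -8.2721 < -0.5 is false → out
[3] lift (-6,-10): star map gives -1.8579; window check -1.9 ≤ -1.8579 < -0.5 is true → IN Λ
[4] lift (5,-3): star map gives 6.2426; window check -1.9 ≤ 6.2426 < -0.5 is false → out
[5] lift (1,4): star map gives -0.6569; window check -1.9 ≤ -0.6569 < -0.5 is true → IN Λ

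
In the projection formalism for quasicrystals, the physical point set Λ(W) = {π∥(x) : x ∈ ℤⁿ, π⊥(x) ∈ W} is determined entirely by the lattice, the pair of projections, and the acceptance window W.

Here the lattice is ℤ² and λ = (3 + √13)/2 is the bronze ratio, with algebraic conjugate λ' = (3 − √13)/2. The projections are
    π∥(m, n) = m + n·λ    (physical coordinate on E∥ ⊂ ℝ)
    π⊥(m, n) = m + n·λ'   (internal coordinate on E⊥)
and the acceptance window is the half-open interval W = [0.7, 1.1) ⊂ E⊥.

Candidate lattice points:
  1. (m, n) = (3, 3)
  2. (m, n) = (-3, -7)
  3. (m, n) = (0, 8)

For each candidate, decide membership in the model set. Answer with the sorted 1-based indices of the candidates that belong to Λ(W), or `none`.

Numerically λ ≈ 3.302776 and λ' = −1/λ ≈ -0.302776.
[1] lift (3,3): star map gives 2.091673; window check 0.7 ≤ 2.091673 < 1.1 is false → out
[2] lift (-3,-7): star map gives -0.880571; window check 0.7 ≤ -0.880571 < 1.1 is false → out
[3] lift (0,8): star map gives -2.422205; window check 0.7 ≤ -2.422205 < 1.1 is false → out

none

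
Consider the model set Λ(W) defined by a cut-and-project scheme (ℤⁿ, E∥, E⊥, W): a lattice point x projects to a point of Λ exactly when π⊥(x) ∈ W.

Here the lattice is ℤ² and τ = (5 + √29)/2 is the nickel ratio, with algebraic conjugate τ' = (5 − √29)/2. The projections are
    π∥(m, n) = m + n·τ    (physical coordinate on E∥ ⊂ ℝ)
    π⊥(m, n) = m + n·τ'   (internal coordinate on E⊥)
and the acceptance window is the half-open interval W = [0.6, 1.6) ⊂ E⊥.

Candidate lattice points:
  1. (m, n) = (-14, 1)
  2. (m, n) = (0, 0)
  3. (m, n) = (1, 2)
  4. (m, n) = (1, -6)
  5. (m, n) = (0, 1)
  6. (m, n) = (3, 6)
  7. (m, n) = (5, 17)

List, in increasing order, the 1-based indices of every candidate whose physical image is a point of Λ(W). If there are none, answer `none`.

τ' = (5−√29)/2 ≈ -0.1926.
#1 (-14,1): internal coord -14 + (1)·τ' = -14.1926; -14.1926 ∉ [0.6, 1.6) → out
#2 (0,0): internal coord 0 + (0)·τ' = +0.0000; +0.0000 ∉ [0.6, 1.6) → out
#3 (1,2): internal coord 1 + (2)·τ' = +0.6148; +0.6148 ∈ [0.6, 1.6) → IN Λ
#4 (1,-6): internal coord 1 + (-6)·τ' = +2.1555; +2.1555 ∉ [0.6, 1.6) → out
#5 (0,1): internal coord 0 + (1)·τ' = -0.1926; -0.1926 ∉ [0.6, 1.6) → out
#6 (3,6): internal coord 3 + (6)·τ' = +1.8445; +1.8445 ∉ [0.6, 1.6) → out
#7 (5,17): internal coord 5 + (17)·τ' = +1.7261; +1.7261 ∉ [0.6, 1.6) → out

3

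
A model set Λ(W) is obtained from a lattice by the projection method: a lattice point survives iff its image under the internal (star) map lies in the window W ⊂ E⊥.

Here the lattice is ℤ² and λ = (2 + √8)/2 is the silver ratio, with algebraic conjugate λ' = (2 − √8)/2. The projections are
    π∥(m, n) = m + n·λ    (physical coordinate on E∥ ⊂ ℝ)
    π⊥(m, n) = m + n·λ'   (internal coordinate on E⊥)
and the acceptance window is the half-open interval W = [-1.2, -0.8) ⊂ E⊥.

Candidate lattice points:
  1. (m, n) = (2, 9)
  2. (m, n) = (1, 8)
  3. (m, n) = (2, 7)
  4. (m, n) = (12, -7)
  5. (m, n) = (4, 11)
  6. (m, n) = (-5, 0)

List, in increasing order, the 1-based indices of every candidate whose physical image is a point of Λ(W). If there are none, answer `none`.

3

λ' = (2−√8)/2 ≈ -0.4142.
#1 (2,9): internal coord 2 + (9)·λ' = -1.7279; -1.7279 ∉ [-1.2, -0.8) → out
#2 (1,8): internal coord 1 + (8)·λ' = -2.3137; -2.3137 ∉ [-1.2, -0.8) → out
#3 (2,7): internal coord 2 + (7)·λ' = -0.8995; -0.8995 ∈ [-1.2, -0.8) → IN Λ
#4 (12,-7): internal coord 12 + (-7)·λ' = +14.8995; +14.8995 ∉ [-1.2, -0.8) → out
#5 (4,11): internal coord 4 + (11)·λ' = -0.5563; -0.5563 ∉ [-1.2, -0.8) → out
#6 (-5,0): internal coord -5 + (0)·λ' = -5.0000; -5.0000 ∉ [-1.2, -0.8) → out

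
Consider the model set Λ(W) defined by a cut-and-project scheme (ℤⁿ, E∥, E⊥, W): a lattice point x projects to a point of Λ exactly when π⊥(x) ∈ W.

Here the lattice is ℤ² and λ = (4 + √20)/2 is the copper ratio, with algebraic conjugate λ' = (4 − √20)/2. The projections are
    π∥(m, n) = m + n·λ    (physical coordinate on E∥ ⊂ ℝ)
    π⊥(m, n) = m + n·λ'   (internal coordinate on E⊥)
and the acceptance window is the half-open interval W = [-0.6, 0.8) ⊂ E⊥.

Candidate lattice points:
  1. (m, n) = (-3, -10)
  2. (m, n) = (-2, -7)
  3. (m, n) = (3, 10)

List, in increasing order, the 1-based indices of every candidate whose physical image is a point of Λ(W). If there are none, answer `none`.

Compute λ' = (4−√20)/2 = -0.23607, so π⊥(m,n) = m -0.23607·n.
[1] lift (-3,-10): star map gives -0.63932; window check -0.6 ≤ -0.63932 < 0.8 is false → out
[2] lift (-2,-7): star map gives -0.34752; window check -0.6 ≤ -0.34752 < 0.8 is true → IN Λ
[3] lift (3,10): star map gives 0.63932; window check -0.6 ≤ 0.63932 < 0.8 is true → IN Λ

2, 3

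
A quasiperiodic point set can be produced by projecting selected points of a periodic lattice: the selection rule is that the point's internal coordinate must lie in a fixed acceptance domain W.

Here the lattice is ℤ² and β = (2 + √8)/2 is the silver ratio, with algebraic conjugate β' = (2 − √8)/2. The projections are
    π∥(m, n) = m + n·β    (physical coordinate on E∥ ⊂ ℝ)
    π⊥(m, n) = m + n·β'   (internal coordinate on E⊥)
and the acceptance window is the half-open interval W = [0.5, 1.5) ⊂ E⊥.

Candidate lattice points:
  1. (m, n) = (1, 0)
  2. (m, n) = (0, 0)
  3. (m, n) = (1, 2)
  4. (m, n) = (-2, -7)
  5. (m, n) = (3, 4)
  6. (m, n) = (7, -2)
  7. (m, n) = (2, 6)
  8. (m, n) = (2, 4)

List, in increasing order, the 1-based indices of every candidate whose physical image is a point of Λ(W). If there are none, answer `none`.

Compute β' = (2−√8)/2 = -0.4142, so π⊥(m,n) = m -0.4142·n.
#1 (1,0): internal coord 1 + (0)·β' = +1.0000; +1.0000 ∈ [0.5, 1.5) → IN Λ
#2 (0,0): internal coord 0 + (0)·β' = +0.0000; +0.0000 ∉ [0.5, 1.5) → out
#3 (1,2): internal coord 1 + (2)·β' = +0.1716; +0.1716 ∉ [0.5, 1.5) → out
#4 (-2,-7): internal coord -2 + (-7)·β' = +0.8995; +0.8995 ∈ [0.5, 1.5) → IN Λ
#5 (3,4): internal coord 3 + (4)·β' = +1.3431; +1.3431 ∈ [0.5, 1.5) → IN Λ
#6 (7,-2): internal coord 7 + (-2)·β' = +7.8284; +7.8284 ∉ [0.5, 1.5) → out
#7 (2,6): internal coord 2 + (6)·β' = -0.4853; -0.4853 ∉ [0.5, 1.5) → out
#8 (2,4): internal coord 2 + (4)·β' = +0.3431; +0.3431 ∉ [0.5, 1.5) → out

1, 4, 5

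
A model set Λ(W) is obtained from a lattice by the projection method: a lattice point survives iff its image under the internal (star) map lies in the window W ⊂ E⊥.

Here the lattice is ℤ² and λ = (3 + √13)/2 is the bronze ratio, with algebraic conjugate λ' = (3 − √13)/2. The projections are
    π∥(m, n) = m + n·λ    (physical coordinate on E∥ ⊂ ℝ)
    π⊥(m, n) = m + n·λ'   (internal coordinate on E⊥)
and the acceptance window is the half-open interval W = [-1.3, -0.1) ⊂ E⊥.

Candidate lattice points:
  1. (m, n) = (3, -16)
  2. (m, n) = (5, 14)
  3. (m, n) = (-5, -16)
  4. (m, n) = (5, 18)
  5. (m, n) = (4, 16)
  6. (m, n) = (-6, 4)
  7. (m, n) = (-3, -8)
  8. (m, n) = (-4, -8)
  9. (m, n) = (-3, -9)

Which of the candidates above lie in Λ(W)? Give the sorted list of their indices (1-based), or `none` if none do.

Compute λ' = (3−√13)/2 = -0.302776, so π⊥(m,n) = m -0.302776·n.
#1 (3,-16): internal coord 3 + (-16)·λ' = +7.844410; +7.844410 ∉ [-1.3, -0.1) → out
#2 (5,14): internal coord 5 + (14)·λ' = +0.761141; +0.761141 ∉ [-1.3, -0.1) → out
#3 (-5,-16): internal coord -5 + (-16)·λ' = -0.155590; -0.155590 ∈ [-1.3, -0.1) → IN Λ
#4 (5,18): internal coord 5 + (18)·λ' = -0.449961; -0.449961 ∈ [-1.3, -0.1) → IN Λ
#5 (4,16): internal coord 4 + (16)·λ' = -0.844410; -0.844410 ∈ [-1.3, -0.1) → IN Λ
#6 (-6,4): internal coord -6 + (4)·λ' = -7.211103; -7.211103 ∉ [-1.3, -0.1) → out
#7 (-3,-8): internal coord -3 + (-8)·λ' = -0.577795; -0.577795 ∈ [-1.3, -0.1) → IN Λ
#8 (-4,-8): internal coord -4 + (-8)·λ' = -1.577795; -1.577795 ∉ [-1.3, -0.1) → out
#9 (-3,-9): internal coord -3 + (-9)·λ' = -0.275019; -0.275019 ∈ [-1.3, -0.1) → IN Λ

3, 4, 5, 7, 9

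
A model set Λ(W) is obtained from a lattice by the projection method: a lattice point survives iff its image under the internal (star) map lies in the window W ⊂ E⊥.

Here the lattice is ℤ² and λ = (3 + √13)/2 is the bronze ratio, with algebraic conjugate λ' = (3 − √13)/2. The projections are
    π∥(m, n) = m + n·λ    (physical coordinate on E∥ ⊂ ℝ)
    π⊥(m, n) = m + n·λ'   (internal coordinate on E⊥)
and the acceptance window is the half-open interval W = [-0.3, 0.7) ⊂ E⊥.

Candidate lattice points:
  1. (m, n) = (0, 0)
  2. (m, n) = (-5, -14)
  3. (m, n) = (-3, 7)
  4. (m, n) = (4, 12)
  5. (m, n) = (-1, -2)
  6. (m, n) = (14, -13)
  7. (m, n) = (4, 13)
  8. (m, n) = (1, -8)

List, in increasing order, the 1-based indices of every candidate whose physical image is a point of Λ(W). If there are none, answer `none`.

1, 4, 7

Compute λ' = (3−√13)/2 = -0.302776, so π⊥(m,n) = m -0.302776·n.
[1] lift (0,0): star map gives 0.000000; window check -0.3 ≤ 0.000000 < 0.7 is true → IN Λ
[2] lift (-5,-14): star map gives -0.761141; window check -0.3 ≤ -0.761141 < 0.7 is false → out
[3] lift (-3,7): star map gives -5.119429; window check -0.3 ≤ -5.119429 < 0.7 is false → out
[4] lift (4,12): star map gives 0.366692; window check -0.3 ≤ 0.366692 < 0.7 is true → IN Λ
[5] lift (-1,-2): star map gives -0.394449; window check -0.3 ≤ -0.394449 < 0.7 is false → out
[6] lift (14,-13): star map gives 17.936083; window check -0.3 ≤ 17.936083 < 0.7 is false → out
[7] lift (4,13): star map gives 0.063917; window check -0.3 ≤ 0.063917 < 0.7 is true → IN Λ
[8] lift (1,-8): star map gives 3.422205; window check -0.3 ≤ 3.422205 < 0.7 is false → out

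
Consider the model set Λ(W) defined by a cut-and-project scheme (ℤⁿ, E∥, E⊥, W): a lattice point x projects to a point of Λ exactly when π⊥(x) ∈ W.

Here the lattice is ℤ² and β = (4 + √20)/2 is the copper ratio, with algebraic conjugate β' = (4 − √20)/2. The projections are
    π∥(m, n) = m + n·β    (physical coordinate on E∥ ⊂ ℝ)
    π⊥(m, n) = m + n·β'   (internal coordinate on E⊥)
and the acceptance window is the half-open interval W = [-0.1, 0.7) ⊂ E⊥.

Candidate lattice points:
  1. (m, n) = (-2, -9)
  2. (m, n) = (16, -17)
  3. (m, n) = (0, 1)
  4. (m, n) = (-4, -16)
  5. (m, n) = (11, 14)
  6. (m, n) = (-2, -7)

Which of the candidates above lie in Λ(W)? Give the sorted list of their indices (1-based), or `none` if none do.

1

β' = (4−√20)/2 ≈ -0.236068.
candidate 1: (m,n)=(-2,-9) → π∥ = -2-9·β ≈ -40.124612, π⊥ = -2-9·β' ≈ 0.124612 ∈ [-0.1, 0.7) ⇒ IN Λ
candidate 2: (m,n)=(16,-17) → π∥ = 16-17·β ≈ -56.013156, π⊥ = 16-17·β' ≈ 20.013156 ∉ [-0.1, 0.7) ⇒ out
candidate 3: (m,n)=(0,1) → π∥ = 0+1·β ≈ 4.236068, π⊥ = 0+1·β' ≈ -0.236068 ∉ [-0.1, 0.7) ⇒ out
candidate 4: (m,n)=(-4,-16) → π∥ = -4-16·β ≈ -71.777088, π⊥ = -4-16·β' ≈ -0.222912 ∉ [-0.1, 0.7) ⇒ out
candidate 5: (m,n)=(11,14) → π∥ = 11+14·β ≈ 70.304952, π⊥ = 11+14·β' ≈ 7.695048 ∉ [-0.1, 0.7) ⇒ out
candidate 6: (m,n)=(-2,-7) → π∥ = -2-7·β ≈ -31.652476, π⊥ = -2-7·β' ≈ -0.347524 ∉ [-0.1, 0.7) ⇒ out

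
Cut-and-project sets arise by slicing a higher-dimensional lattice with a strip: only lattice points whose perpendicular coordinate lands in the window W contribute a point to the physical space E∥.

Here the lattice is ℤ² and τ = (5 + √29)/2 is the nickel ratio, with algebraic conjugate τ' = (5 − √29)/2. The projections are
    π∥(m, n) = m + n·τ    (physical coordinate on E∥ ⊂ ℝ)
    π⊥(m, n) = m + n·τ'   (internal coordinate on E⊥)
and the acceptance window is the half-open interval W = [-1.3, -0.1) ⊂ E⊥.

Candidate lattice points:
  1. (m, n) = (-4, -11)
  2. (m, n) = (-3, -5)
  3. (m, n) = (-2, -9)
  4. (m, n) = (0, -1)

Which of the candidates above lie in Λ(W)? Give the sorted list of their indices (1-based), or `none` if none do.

3

τ' = (5−√29)/2 ≈ -0.19258.
#1 (-4,-11): internal coord -4 + (-11)·τ' = -1.88159; -1.88159 ∉ [-1.3, -0.1) → out
#2 (-3,-5): internal coord -3 + (-5)·τ' = -2.03709; -2.03709 ∉ [-1.3, -0.1) → out
#3 (-2,-9): internal coord -2 + (-9)·τ' = -0.26676; -0.26676 ∈ [-1.3, -0.1) → IN Λ
#4 (0,-1): internal coord 0 + (-1)·τ' = +0.19258; +0.19258 ∉ [-1.3, -0.1) → out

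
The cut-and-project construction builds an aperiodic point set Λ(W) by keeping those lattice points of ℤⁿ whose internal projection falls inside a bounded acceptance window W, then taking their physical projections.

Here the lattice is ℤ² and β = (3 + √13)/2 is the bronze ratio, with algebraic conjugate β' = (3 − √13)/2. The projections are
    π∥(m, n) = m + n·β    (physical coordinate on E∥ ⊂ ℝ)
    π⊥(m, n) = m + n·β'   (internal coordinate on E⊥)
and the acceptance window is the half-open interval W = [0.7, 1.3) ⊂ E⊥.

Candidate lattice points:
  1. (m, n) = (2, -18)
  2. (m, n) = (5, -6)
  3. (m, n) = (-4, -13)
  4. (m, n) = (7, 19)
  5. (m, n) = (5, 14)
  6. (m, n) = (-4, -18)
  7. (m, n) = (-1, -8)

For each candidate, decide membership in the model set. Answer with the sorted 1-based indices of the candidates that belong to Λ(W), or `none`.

4, 5

Numerically β ≈ 3.3028 and β' = −1/β ≈ -0.3028.
[1] lift (2,-18): star map gives 7.4500; window check 0.7 ≤ 7.4500 < 1.3 is false → out
[2] lift (5,-6): star map gives 6.8167; window check 0.7 ≤ 6.8167 < 1.3 is false → out
[3] lift (-4,-13): star map gives -0.0639; window check 0.7 ≤ -0.0639 < 1.3 is false → out
[4] lift (7,19): star map gives 1.2473; window check 0.7 ≤ 1.2473 < 1.3 is true → IN Λ
[5] lift (5,14): star map gives 0.7611; window check 0.7 ≤ 0.7611 < 1.3 is true → IN Λ
[6] lift (-4,-18): star map gives 1.4500; window check 0.7 ≤ 1.4500 < 1.3 is false → out
[7] lift (-1,-8): star map gives 1.4222; window check 0.7 ≤ 1.4222 < 1.3 is false → out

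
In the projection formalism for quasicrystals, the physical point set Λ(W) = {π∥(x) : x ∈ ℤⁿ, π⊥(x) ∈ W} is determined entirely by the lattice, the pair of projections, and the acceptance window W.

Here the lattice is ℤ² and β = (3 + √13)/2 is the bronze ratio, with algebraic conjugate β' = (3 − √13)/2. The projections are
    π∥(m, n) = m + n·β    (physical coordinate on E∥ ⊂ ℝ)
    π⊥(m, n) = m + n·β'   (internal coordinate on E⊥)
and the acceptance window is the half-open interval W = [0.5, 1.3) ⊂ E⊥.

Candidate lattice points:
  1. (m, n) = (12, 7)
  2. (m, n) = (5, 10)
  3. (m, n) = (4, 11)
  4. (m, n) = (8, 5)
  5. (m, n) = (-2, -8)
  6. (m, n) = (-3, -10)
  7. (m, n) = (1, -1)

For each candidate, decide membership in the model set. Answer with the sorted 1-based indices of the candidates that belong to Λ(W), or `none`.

3

Numerically β ≈ 3.3028 and β' = −1/β ≈ -0.3028.
candidate 1: (m,n)=(12,7) → π∥ = 12+7·β ≈ 35.1194, π⊥ = 12+7·β' ≈ 9.8806 ∉ [0.5, 1.3) ⇒ out
candidate 2: (m,n)=(5,10) → π∥ = 5+10·β ≈ 38.0278, π⊥ = 5+10·β' ≈ 1.9722 ∉ [0.5, 1.3) ⇒ out
candidate 3: (m,n)=(4,11) → π∥ = 4+11·β ≈ 40.3305, π⊥ = 4+11·β' ≈ 0.6695 ∈ [0.5, 1.3) ⇒ IN Λ
candidate 4: (m,n)=(8,5) → π∥ = 8+5·β ≈ 24.5139, π⊥ = 8+5·β' ≈ 6.4861 ∉ [0.5, 1.3) ⇒ out
candidate 5: (m,n)=(-2,-8) → π∥ = -2-8·β ≈ -28.4222, π⊥ = -2-8·β' ≈ 0.4222 ∉ [0.5, 1.3) ⇒ out
candidate 6: (m,n)=(-3,-10) → π∥ = -3-10·β ≈ -36.0278, π⊥ = -3-10·β' ≈ 0.0278 ∉ [0.5, 1.3) ⇒ out
candidate 7: (m,n)=(1,-1) → π∥ = 1-1·β ≈ -2.3028, π⊥ = 1-1·β' ≈ 1.3028 ∉ [0.5, 1.3) ⇒ out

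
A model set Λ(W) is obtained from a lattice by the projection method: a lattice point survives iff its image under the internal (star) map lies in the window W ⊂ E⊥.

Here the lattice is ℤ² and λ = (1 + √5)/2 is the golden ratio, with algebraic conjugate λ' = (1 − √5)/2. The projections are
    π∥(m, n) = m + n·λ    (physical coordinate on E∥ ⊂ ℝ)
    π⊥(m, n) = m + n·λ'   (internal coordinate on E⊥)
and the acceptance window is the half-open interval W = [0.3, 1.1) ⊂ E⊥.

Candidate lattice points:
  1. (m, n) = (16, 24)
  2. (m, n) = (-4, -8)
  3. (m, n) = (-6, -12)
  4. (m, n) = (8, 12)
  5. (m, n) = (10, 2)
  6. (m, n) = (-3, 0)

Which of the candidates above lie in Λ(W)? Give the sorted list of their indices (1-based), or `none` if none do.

Compute λ' = (1−√5)/2 = -0.618034, so π⊥(m,n) = m -0.618034·n.
candidate 1: (m,n)=(16,24) → π∥ = 16+24·λ ≈ 54.832816, π⊥ = 16+24·λ' ≈ 1.167184 ∉ [0.3, 1.1) ⇒ out
candidate 2: (m,n)=(-4,-8) → π∥ = -4-8·λ ≈ -16.944272, π⊥ = -4-8·λ' ≈ 0.944272 ∈ [0.3, 1.1) ⇒ IN Λ
candidate 3: (m,n)=(-6,-12) → π∥ = -6-12·λ ≈ -25.416408, π⊥ = -6-12·λ' ≈ 1.416408 ∉ [0.3, 1.1) ⇒ out
candidate 4: (m,n)=(8,12) → π∥ = 8+12·λ ≈ 27.416408, π⊥ = 8+12·λ' ≈ 0.583592 ∈ [0.3, 1.1) ⇒ IN Λ
candidate 5: (m,n)=(10,2) → π∥ = 10+2·λ ≈ 13.236068, π⊥ = 10+2·λ' ≈ 8.763932 ∉ [0.3, 1.1) ⇒ out
candidate 6: (m,n)=(-3,0) → π∥ = -3+0·λ ≈ -3.000000, π⊥ = -3+0·λ' ≈ -3.000000 ∉ [0.3, 1.1) ⇒ out

2, 4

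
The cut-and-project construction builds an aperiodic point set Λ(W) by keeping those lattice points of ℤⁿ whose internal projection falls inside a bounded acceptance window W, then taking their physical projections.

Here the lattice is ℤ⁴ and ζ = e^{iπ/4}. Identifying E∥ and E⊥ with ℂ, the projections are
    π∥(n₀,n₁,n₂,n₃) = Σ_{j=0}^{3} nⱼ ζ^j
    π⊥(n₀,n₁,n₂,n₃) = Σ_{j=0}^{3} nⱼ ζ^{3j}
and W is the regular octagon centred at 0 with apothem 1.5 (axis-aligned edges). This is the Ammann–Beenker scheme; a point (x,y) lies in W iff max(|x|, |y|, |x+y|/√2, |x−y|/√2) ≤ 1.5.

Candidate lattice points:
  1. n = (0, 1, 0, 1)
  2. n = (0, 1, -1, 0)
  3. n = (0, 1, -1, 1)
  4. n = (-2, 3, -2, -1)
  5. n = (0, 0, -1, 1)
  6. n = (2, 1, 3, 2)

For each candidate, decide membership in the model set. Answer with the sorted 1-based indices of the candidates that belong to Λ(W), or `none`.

π⊥(n) = n₀ + n₁ζ³ + n₂ζ⁶ + n₃ζ⁹ where ζ = e^{iπ/4}.
#1 (0, 1, 0, 1): internal (0.000000, 1.414214); octagon support 1.414214 vs apothem 1.5 → ∈ W
#2 (0, 1, -1, 0): internal (-0.707107, 1.707107); octagon support 1.707107 vs apothem 1.5 → ∉ W
#3 (0, 1, -1, 1): internal (0.000000, 2.414214); octagon support 2.414214 vs apothem 1.5 → ∉ W
#4 (-2, 3, -2, -1): internal (-4.828427, 3.414214); octagon support 5.828427 vs apothem 1.5 → ∉ W
#5 (0, 0, -1, 1): internal (0.707107, 1.707107); octagon support 1.707107 vs apothem 1.5 → ∉ W
#6 (2, 1, 3, 2): internal (2.707107, -0.878680); octagon support 2.707107 vs apothem 1.5 → ∉ W

1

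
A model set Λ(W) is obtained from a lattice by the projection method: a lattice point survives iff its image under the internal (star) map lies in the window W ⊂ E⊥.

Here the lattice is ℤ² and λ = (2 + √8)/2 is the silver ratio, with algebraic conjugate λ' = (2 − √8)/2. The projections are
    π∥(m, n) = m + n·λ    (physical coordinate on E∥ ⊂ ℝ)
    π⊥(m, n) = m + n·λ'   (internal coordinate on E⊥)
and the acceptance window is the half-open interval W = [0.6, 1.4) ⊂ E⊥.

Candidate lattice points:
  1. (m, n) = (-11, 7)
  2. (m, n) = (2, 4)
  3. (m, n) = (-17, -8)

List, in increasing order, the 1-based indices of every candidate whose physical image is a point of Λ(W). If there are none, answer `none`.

none

Compute λ' = (2−√8)/2 = -0.4142, so π⊥(m,n) = m -0.4142·n.
candidate 1: (m,n)=(-11,7) → π∥ = -11+7·λ ≈ 5.8995, π⊥ = -11+7·λ' ≈ -13.8995 ∉ [0.6, 1.4) ⇒ out
candidate 2: (m,n)=(2,4) → π∥ = 2+4·λ ≈ 11.6569, π⊥ = 2+4·λ' ≈ 0.3431 ∉ [0.6, 1.4) ⇒ out
candidate 3: (m,n)=(-17,-8) → π∥ = -17-8·λ ≈ -36.3137, π⊥ = -17-8·λ' ≈ -13.6863 ∉ [0.6, 1.4) ⇒ out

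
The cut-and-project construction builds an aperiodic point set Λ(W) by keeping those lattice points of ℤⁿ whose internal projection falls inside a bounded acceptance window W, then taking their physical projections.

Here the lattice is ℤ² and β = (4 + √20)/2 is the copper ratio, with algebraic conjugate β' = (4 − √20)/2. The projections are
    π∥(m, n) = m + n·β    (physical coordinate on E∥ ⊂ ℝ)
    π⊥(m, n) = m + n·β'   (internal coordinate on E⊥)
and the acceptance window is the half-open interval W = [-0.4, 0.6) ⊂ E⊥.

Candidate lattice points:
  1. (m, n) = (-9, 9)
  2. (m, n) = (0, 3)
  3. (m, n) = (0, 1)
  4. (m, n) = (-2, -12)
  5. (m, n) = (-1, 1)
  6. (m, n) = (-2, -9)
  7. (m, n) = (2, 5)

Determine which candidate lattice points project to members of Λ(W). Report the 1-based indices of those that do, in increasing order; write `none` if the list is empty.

3, 6

Numerically β ≈ 4.236068 and β' = −1/β ≈ -0.236068.
candidate 1: (m,n)=(-9,9) → π∥ = -9+9·β ≈ 29.124612, π⊥ = -9+9·β' ≈ -11.124612 ∉ [-0.4, 0.6) ⇒ out
candidate 2: (m,n)=(0,3) → π∥ = 0+3·β ≈ 12.708204, π⊥ = 0+3·β' ≈ -0.708204 ∉ [-0.4, 0.6) ⇒ out
candidate 3: (m,n)=(0,1) → π∥ = 0+1·β ≈ 4.236068, π⊥ = 0+1·β' ≈ -0.236068 ∈ [-0.4, 0.6) ⇒ IN Λ
candidate 4: (m,n)=(-2,-12) → π∥ = -2-12·β ≈ -52.832816, π⊥ = -2-12·β' ≈ 0.832816 ∉ [-0.4, 0.6) ⇒ out
candidate 5: (m,n)=(-1,1) → π∥ = -1+1·β ≈ 3.236068, π⊥ = -1+1·β' ≈ -1.236068 ∉ [-0.4, 0.6) ⇒ out
candidate 6: (m,n)=(-2,-9) → π∥ = -2-9·β ≈ -40.124612, π⊥ = -2-9·β' ≈ 0.124612 ∈ [-0.4, 0.6) ⇒ IN Λ
candidate 7: (m,n)=(2,5) → π∥ = 2+5·β ≈ 23.180340, π⊥ = 2+5·β' ≈ 0.819660 ∉ [-0.4, 0.6) ⇒ out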